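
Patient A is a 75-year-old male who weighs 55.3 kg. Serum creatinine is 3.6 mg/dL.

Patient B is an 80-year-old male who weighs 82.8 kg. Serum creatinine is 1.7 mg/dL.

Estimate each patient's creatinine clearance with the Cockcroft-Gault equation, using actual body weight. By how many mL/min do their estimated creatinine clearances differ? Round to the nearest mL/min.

Patient A: CrCl = (140 − 75) × 55.3 / (72 × 3.6) = 3594.5 / 259.20 ≈ 13.9 mL/min
Patient B: CrCl = (140 − 80) × 82.8 / (72 × 1.7) = 4968.0 / 122.40 ≈ 40.6 mL/min
|13.9 − 40.6| = 26.7 mL/min

27 mL/min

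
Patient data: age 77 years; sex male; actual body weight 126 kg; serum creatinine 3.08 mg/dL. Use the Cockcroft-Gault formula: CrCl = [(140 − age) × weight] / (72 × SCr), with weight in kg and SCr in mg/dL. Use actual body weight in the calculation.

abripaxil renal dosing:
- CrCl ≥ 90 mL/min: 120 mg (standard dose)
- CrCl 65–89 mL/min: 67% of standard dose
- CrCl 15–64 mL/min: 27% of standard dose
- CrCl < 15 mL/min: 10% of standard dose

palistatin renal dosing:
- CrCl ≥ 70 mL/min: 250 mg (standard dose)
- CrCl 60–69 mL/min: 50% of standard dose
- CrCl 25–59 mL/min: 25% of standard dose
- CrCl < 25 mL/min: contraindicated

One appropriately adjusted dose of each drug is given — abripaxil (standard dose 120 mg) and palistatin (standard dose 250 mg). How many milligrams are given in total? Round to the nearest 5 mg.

95 mg

CrCl = (140 − 77) × 126 / (72 × 3.08) = 7938.0 / 221.76 ≈ 35.8 mL/min
CrCl ≈ 36 mL/min.
abripaxil: 15–64 mL/min → 27% of 120 mg = 32.4 mg.
palistatin: 25–59 mL/min → 25% of 250 mg = 62.5 mg.
Total = 32.4 + 62.5 = 94.9 mg.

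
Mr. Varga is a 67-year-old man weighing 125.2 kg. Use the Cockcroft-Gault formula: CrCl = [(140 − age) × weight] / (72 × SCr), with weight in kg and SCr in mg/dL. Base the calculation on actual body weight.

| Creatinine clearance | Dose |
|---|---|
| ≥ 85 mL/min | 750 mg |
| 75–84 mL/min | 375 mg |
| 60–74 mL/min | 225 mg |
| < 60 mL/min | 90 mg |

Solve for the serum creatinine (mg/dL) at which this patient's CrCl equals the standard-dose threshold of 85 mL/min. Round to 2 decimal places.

1.49 mg/dL

Standard dose requires CrCl ≥ 85 mL/min.
Set (140 − 67) × 125.2 / (72 × SCr) = 85
SCr = (140 − 67) × 125.2 / (72 × 85) = 1.493 mg/dL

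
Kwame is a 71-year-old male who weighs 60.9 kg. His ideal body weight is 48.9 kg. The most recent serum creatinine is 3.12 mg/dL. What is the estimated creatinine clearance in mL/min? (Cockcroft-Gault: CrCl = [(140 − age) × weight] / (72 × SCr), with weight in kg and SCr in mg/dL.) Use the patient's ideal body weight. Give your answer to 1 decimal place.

15.0 mL/min

CrCl = (140 − 71) × 48.9 / (72 × 3.12) = 3374.1 / 224.64 ≈ 15.0 mL/min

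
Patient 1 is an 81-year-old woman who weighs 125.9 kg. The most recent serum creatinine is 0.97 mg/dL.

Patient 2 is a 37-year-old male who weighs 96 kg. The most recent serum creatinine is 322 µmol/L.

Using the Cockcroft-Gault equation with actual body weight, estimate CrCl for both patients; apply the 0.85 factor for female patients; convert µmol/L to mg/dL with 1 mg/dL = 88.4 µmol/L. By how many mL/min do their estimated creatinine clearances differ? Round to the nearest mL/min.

Patient 1: CrCl = (140 − 81) × 125.9 / (72 × 0.97) × 0.85 = 7428.1 / 69.84 × 0.85 ≈ 90.4 mL/min
Patient 2: SCr = 322 / 88.4 = 3.643 mg/dL
Patient 2: CrCl = (140 − 37) × 96 / (72 × 3.643) = 9888.0 / 262.30 ≈ 37.7 mL/min
|90.4 − 37.7| = 52.7 mL/min

53 mL/min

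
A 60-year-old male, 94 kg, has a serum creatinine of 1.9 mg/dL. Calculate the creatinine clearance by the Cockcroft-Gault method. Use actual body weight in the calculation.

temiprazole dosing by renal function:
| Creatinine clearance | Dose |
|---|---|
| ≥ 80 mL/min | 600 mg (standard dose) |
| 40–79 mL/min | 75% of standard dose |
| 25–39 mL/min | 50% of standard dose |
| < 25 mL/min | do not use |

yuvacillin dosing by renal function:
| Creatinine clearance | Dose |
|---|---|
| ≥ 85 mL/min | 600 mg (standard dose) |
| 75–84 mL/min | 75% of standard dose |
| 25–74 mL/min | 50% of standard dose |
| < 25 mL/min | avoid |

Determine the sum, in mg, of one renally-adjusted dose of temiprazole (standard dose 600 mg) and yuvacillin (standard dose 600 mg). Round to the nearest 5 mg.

750 mg

CrCl = (140 − 60) × 94 / (72 × 1.9) = 7520.0 / 136.80 ≈ 55.0 mL/min
CrCl ≈ 55 mL/min.
temiprazole: 40–79 mL/min → 75% of 600 mg = 450 mg.
yuvacillin: 25–74 mL/min → 50% of 600 mg = 300 mg.
Total = 450 + 300 = 750 mg.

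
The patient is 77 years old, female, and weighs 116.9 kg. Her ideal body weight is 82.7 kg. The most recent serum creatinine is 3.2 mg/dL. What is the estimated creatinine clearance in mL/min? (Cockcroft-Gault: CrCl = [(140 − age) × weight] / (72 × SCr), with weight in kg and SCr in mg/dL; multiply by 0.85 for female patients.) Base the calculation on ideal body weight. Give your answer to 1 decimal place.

19.2 mL/min

CrCl = (140 − 77) × 82.7 / (72 × 3.2) × 0.85 = 5210.1 / 230.40 × 0.85 ≈ 19.2 mL/min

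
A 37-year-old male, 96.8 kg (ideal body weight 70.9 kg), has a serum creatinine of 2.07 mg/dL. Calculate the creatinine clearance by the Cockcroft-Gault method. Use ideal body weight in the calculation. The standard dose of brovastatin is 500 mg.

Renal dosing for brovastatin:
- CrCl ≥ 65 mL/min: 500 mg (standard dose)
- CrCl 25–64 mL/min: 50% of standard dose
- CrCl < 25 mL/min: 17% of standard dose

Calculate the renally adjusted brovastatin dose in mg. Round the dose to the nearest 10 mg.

250 mg

CrCl = (140 − 37) × 70.9 / (72 × 2.07) = 7302.7 / 149.04 ≈ 49.0 mL/min
CrCl ≈ 49 mL/min → bracket 25–64 mL/min.
50% of 500 mg = 250 mg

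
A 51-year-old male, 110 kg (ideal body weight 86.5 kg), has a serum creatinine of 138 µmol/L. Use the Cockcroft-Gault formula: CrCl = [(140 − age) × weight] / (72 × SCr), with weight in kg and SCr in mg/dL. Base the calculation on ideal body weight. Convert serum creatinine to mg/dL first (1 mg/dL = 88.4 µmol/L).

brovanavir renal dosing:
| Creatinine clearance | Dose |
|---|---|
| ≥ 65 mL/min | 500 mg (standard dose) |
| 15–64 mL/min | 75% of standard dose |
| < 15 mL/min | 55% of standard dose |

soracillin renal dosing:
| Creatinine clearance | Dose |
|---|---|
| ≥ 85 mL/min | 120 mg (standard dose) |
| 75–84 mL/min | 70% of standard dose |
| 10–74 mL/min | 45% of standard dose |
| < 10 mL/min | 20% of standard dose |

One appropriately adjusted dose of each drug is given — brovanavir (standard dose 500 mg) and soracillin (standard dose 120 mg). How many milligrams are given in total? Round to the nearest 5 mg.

SCr = 138 / 88.4 = 1.561 mg/dL
CrCl = (140 − 51) × 86.5 / (72 × 1.561) = 7698.5 / 112.39 ≈ 68.5 mL/min
CrCl ≈ 68 mL/min.
brovanavir: ≥ 65 mL/min → 100% of 500 mg = 500 mg.
soracillin: 10–74 mL/min → 45% of 120 mg = 54 mg.
Total = 500 + 54 = 554 mg.

555 mg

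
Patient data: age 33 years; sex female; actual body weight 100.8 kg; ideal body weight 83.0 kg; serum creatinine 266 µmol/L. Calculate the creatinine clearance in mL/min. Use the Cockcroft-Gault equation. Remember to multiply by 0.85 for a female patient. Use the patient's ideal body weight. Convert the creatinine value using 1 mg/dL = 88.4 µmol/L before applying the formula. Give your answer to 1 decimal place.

SCr = 266 / 88.4 = 3.009 mg/dL
CrCl = (140 − 33) × 83 / (72 × 3.009) × 0.85 = 8881.0 / 216.65 × 0.85 ≈ 34.8 mL/min

34.8 mL/min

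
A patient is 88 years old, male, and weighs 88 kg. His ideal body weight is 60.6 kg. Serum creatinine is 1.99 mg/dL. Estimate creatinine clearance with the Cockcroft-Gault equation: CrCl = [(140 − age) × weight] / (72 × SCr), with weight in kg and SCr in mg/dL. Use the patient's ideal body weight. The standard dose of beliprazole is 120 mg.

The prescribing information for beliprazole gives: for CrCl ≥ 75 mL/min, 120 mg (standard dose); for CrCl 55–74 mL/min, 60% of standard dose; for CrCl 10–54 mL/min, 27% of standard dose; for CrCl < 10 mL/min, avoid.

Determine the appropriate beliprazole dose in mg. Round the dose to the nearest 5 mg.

CrCl = (140 − 88) × 60.6 / (72 × 1.99) = 3151.2 / 143.28 ≈ 22.0 mL/min
CrCl ≈ 22 mL/min → bracket 10–54 mL/min.
27% of 120 mg = 32.4 mg → 30 mg

30 mg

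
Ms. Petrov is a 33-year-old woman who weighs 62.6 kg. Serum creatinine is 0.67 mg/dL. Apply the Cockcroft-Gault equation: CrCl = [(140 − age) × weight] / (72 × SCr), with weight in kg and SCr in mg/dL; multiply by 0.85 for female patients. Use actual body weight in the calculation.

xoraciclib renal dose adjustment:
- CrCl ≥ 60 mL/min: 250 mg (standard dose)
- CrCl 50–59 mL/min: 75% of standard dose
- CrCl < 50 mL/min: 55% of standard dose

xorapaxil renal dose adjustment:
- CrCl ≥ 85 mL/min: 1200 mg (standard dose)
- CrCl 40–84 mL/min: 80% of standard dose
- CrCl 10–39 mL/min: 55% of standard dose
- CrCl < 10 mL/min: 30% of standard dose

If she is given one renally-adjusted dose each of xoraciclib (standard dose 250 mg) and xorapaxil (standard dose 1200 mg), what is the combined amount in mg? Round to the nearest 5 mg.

1450 mg

CrCl = (140 − 33) × 62.6 / (72 × 0.67) × 0.85 = 6698.2 / 48.24 × 0.85 ≈ 118.0 mL/min
CrCl ≈ 118 mL/min.
xoraciclib: ≥ 60 mL/min → 100% of 250 mg = 250 mg.
xorapaxil: ≥ 85 mL/min → 100% of 1200 mg = 1200 mg.
Total = 250 + 1200 = 1450 mg.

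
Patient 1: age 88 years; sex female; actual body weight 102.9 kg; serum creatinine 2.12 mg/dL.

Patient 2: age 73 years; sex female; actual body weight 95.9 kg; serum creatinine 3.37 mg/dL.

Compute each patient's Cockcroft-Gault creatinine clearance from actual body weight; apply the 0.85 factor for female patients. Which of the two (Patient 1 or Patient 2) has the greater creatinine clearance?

Patient 1

Patient 1: CrCl = (140 − 88) × 102.9 / (72 × 2.12) × 0.85 = 5350.8 / 152.64 × 0.85 ≈ 29.8 mL/min
Patient 2: CrCl = (140 − 73) × 95.9 / (72 × 3.37) × 0.85 = 6425.3 / 242.64 × 0.85 ≈ 22.5 mL/min
29.8 vs 22.5 mL/min → Patient 1 is higher.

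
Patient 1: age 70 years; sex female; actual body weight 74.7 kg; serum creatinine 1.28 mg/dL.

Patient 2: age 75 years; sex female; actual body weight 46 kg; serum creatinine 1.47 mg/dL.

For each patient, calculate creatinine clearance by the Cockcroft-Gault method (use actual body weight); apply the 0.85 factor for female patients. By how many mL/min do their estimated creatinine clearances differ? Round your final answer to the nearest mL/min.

Patient 1: CrCl = (140 − 70) × 74.7 / (72 × 1.28) × 0.85 = 5229.0 / 92.16 × 0.85 ≈ 48.2 mL/min
Patient 2: CrCl = (140 − 75) × 46 / (72 × 1.47) × 0.85 = 2990.0 / 105.84 × 0.85 ≈ 24.0 mL/min
|48.2 − 24.0| = 24.2 mL/min

24 mL/min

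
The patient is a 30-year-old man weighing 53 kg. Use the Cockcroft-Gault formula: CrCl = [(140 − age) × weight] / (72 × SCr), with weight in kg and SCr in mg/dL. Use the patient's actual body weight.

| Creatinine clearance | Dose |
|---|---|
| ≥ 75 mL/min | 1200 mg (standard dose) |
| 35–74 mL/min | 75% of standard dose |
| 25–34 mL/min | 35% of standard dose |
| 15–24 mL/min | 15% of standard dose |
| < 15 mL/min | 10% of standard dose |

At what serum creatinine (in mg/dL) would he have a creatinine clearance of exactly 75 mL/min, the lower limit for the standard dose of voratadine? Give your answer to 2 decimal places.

1.08 mg/dL

Standard dose requires CrCl ≥ 75 mL/min.
Set (140 − 30) × 53 / (72 × SCr) = 75
SCr = (140 − 30) × 53 / (72 × 75) = 1.080 mg/dL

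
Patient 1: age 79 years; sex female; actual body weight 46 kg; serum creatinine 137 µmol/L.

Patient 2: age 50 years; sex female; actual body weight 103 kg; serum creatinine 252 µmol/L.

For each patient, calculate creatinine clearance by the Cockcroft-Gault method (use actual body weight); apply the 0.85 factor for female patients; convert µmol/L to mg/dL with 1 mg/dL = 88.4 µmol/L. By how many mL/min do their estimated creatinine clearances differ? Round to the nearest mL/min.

17 mL/min

Patient 1: SCr = 137 / 88.4 = 1.55 mg/dL
Patient 1: CrCl = (140 − 79) × 46 / (72 × 1.55) × 0.85 = 2806.0 / 111.60 × 0.85 ≈ 21.4 mL/min
Patient 2: SCr = 252 / 88.4 = 2.851 mg/dL
Patient 2: CrCl = (140 − 50) × 103 / (72 × 2.851) × 0.85 = 9270.0 / 205.27 × 0.85 ≈ 38.4 mL/min
|21.4 − 38.4| = 17.0 mL/min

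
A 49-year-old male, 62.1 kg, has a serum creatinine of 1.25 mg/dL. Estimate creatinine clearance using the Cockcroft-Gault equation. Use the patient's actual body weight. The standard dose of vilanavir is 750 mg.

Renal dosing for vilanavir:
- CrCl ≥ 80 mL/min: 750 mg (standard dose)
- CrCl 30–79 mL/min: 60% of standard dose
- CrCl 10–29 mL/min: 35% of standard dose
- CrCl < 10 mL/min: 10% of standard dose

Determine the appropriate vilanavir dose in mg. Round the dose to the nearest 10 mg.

CrCl = (140 − 49) × 62.1 / (72 × 1.25) = 5651.1 / 90.00 ≈ 62.8 mL/min
CrCl ≈ 63 mL/min → bracket 30–79 mL/min.
60% of 750 mg = 450 mg

450 mg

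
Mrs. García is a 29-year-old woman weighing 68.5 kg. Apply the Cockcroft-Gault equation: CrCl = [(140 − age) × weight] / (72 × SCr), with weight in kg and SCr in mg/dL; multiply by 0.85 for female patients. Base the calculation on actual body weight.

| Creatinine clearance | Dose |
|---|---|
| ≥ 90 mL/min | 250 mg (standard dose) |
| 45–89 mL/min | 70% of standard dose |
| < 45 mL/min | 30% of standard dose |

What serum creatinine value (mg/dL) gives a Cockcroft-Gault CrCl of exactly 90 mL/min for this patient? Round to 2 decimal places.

Standard dose requires CrCl ≥ 90 mL/min.
Set (140 − 29) × 68.5 × 0.85 / (72 × SCr) = 90
SCr = (140 − 29) × 68.5 × 0.85 / (72 × 90) = 0.997 mg/dL

1.00 mg/dL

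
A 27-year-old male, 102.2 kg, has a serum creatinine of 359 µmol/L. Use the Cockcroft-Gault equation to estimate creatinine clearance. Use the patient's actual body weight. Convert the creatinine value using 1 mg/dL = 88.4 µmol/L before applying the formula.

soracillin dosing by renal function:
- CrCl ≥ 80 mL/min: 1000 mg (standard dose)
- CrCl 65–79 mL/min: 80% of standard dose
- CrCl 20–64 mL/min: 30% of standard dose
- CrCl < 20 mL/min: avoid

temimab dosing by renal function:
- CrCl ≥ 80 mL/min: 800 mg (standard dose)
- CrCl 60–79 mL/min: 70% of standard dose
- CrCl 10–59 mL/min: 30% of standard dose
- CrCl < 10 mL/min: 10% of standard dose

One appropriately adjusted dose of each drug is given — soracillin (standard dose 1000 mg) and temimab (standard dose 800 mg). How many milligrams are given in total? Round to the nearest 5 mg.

SCr = 359 / 88.4 = 4.061 mg/dL
CrCl = (140 − 27) × 102.2 / (72 × 4.061) = 11548.6 / 292.39 ≈ 39.5 mL/min
CrCl ≈ 39 mL/min.
soracillin: 20–64 mL/min → 30% of 1000 mg = 300 mg.
temimab: 10–59 mL/min → 30% of 800 mg = 240 mg.
Total = 300 + 240 = 540 mg.

540 mg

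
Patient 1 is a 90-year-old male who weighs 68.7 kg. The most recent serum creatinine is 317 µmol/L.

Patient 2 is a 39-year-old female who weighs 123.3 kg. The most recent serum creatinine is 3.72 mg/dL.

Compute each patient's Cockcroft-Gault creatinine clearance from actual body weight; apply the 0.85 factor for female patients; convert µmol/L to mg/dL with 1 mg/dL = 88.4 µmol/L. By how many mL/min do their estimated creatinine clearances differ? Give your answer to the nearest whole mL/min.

26 mL/min

Patient 1: SCr = 317 / 88.4 = 3.586 mg/dL
Patient 1: CrCl = (140 − 90) × 68.7 / (72 × 3.586) = 3435.0 / 258.19 ≈ 13.3 mL/min
Patient 2: CrCl = (140 − 39) × 123.3 / (72 × 3.72) × 0.85 = 12453.3 / 267.84 × 0.85 ≈ 39.5 mL/min
|13.3 − 39.5| = 26.2 mL/min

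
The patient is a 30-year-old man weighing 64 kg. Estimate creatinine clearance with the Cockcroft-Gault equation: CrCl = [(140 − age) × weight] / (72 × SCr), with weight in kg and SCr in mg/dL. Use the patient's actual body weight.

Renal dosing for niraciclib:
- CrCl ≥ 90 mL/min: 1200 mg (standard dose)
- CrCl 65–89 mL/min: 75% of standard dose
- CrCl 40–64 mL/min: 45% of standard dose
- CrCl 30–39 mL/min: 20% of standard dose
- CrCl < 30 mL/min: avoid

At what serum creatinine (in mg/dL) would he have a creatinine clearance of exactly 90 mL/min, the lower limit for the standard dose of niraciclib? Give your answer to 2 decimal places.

Standard dose requires CrCl ≥ 90 mL/min.
Set (140 − 30) × 64 / (72 × SCr) = 90
SCr = (140 − 30) × 64 / (72 × 90) = 1.086 mg/dL

1.09 mg/dL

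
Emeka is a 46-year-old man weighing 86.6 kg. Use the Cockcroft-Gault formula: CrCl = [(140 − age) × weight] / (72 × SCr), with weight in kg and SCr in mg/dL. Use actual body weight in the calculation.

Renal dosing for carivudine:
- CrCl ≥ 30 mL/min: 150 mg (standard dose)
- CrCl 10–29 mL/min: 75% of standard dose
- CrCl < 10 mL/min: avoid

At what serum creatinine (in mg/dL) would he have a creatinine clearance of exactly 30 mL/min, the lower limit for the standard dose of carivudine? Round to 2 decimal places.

3.77 mg/dL

Standard dose requires CrCl ≥ 30 mL/min.
Set (140 − 46) × 86.6 / (72 × SCr) = 30
SCr = (140 − 46) × 86.6 / (72 × 30) = 3.769 mg/dL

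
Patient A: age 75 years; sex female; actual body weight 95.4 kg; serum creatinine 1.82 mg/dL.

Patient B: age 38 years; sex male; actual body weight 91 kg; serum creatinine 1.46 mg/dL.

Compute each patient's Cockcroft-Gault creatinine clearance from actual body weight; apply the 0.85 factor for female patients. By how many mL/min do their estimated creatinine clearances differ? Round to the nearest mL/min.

48 mL/min

Patient A: CrCl = (140 − 75) × 95.4 / (72 × 1.82) × 0.85 = 6201.0 / 131.04 × 0.85 ≈ 40.2 mL/min
Patient B: CrCl = (140 − 38) × 91 / (72 × 1.46) = 9282.0 / 105.12 ≈ 88.3 mL/min
|40.2 − 88.3| = 48.1 mL/min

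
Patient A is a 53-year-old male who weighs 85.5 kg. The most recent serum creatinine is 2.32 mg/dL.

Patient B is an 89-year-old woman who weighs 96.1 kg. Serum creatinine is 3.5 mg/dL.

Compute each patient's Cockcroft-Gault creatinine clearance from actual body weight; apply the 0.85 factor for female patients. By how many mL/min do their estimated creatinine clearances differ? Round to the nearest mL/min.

Patient A: CrCl = (140 − 53) × 85.5 / (72 × 2.32) = 7438.5 / 167.04 ≈ 44.5 mL/min
Patient B: CrCl = (140 − 89) × 96.1 / (72 × 3.5) × 0.85 = 4901.1 / 252.00 × 0.85 ≈ 16.5 mL/min
|44.5 − 16.5| = 28.0 mL/min

28 mL/min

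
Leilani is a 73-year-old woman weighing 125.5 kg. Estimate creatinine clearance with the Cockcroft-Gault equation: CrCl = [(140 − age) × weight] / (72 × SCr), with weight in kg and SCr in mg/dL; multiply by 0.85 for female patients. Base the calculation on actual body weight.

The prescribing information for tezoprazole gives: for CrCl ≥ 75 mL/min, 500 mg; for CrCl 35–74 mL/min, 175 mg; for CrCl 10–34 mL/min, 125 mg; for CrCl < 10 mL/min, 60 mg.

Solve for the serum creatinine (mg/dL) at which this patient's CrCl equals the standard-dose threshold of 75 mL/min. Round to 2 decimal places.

Standard dose requires CrCl ≥ 75 mL/min.
Set (140 − 73) × 125.5 × 0.85 / (72 × SCr) = 75
SCr = (140 − 73) × 125.5 × 0.85 / (72 × 75) = 1.324 mg/dL

1.32 mg/dL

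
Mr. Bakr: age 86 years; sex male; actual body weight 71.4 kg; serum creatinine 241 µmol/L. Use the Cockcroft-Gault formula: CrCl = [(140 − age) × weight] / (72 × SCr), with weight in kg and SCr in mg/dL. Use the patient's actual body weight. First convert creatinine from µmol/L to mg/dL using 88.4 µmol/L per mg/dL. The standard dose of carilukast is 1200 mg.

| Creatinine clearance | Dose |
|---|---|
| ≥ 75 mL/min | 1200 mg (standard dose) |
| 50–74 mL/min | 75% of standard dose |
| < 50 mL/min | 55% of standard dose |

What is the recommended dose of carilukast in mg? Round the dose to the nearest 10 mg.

660 mg

SCr = 241 / 88.4 = 2.726 mg/dL
CrCl = (140 − 86) × 71.4 / (72 × 2.726) = 3855.6 / 196.27 ≈ 19.6 mL/min
CrCl ≈ 20 mL/min → bracket < 50 mL/min.
55% of 1200 mg = 660 mg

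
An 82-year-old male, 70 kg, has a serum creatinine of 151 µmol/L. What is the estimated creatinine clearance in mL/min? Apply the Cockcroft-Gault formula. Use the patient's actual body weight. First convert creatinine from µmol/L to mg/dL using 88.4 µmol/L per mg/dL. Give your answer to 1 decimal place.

33.0 mL/min

SCr = 151 / 88.4 = 1.708 mg/dL
CrCl = (140 − 82) × 70 / (72 × 1.708) = 4060.0 / 122.98 ≈ 33.0 mL/min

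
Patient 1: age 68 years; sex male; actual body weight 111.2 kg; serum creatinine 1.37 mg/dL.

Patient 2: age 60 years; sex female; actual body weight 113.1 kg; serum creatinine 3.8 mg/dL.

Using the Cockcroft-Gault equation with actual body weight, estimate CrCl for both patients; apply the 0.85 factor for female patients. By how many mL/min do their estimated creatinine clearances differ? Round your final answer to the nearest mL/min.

53 mL/min

Patient 1: CrCl = (140 − 68) × 111.2 / (72 × 1.37) = 8006.4 / 98.64 ≈ 81.2 mL/min
Patient 2: CrCl = (140 − 60) × 113.1 / (72 × 3.8) × 0.85 = 9048.0 / 273.60 × 0.85 ≈ 28.1 mL/min
|81.2 − 28.1| = 53.1 mL/min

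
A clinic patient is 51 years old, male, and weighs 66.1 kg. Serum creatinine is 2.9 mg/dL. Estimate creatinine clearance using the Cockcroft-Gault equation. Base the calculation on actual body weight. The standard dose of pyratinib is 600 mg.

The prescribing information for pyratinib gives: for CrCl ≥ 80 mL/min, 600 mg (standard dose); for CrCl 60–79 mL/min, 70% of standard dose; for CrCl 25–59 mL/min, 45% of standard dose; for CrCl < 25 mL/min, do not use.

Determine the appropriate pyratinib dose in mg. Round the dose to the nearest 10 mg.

CrCl = (140 − 51) × 66.1 / (72 × 2.9) = 5882.9 / 208.80 ≈ 28.2 mL/min
CrCl ≈ 28 mL/min → bracket 25–59 mL/min.
45% of 600 mg = 270 mg

270 mg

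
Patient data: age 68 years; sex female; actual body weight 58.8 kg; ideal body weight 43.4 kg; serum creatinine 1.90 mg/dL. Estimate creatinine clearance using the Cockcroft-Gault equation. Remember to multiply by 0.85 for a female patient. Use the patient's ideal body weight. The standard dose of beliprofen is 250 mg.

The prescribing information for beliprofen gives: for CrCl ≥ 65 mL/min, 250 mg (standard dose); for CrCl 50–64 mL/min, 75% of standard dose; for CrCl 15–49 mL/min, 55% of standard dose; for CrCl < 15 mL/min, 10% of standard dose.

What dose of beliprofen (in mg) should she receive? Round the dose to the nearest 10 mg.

CrCl = (140 − 68) × 43.4 / (72 × 1.9) × 0.85 = 3124.8 / 136.80 × 0.85 ≈ 19.4 mL/min
CrCl ≈ 19 mL/min → bracket 15–49 mL/min.
55% of 250 mg = 137.5 mg → 140 mg

140 mg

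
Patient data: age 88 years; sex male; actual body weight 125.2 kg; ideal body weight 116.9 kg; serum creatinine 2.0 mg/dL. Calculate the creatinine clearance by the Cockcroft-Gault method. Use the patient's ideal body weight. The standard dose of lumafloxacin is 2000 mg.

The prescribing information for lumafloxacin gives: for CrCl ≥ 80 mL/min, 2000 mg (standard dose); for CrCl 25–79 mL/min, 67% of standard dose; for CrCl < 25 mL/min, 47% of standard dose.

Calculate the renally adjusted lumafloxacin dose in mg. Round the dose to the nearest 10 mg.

CrCl = (140 − 88) × 116.9 / (72 × 2) = 6078.8 / 144.00 ≈ 42.2 mL/min
CrCl ≈ 42 mL/min → bracket 25–79 mL/min.
67% of 2000 mg = 1340 mg

1340 mg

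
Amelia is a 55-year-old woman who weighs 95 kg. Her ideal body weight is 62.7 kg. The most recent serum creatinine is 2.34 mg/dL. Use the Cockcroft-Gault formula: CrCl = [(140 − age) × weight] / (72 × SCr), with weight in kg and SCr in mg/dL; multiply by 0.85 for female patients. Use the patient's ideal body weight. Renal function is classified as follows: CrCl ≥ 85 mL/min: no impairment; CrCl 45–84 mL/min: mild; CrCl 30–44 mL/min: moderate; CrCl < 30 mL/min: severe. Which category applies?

CrCl = (140 − 55) × 62.7 / (72 × 2.34) × 0.85 = 5329.5 / 168.48 × 0.85 ≈ 26.9 mL/min
27 mL/min falls in the 'severe' range.

severe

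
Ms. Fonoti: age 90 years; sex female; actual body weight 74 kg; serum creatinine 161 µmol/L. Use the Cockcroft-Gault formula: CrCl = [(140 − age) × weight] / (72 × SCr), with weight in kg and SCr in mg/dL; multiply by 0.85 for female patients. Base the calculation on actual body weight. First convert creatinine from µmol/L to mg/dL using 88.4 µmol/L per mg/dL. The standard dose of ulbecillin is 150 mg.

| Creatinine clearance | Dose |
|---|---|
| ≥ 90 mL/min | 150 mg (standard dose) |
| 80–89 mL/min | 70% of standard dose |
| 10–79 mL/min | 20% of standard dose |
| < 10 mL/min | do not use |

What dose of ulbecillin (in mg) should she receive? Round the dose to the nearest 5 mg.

SCr = 161 / 88.4 = 1.821 mg/dL
CrCl = (140 − 90) × 74 / (72 × 1.821) × 0.85 = 3700.0 / 131.11 × 0.85 ≈ 24.0 mL/min
CrCl ≈ 24 mL/min → bracket 10–79 mL/min.
20% of 150 mg = 30 mg

30 mg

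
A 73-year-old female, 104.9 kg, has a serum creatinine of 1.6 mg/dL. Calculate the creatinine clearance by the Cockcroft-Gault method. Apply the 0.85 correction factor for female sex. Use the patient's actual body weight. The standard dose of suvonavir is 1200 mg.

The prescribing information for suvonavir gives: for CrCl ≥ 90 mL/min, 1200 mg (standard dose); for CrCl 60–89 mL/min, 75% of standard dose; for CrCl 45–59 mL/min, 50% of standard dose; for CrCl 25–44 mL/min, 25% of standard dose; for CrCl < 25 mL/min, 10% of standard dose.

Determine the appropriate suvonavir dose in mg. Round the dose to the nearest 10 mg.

600 mg

CrCl = (140 − 73) × 104.9 / (72 × 1.6) × 0.85 = 7028.3 / 115.20 × 0.85 ≈ 51.9 mL/min
CrCl ≈ 52 mL/min → bracket 45–59 mL/min.
50% of 1200 mg = 600 mg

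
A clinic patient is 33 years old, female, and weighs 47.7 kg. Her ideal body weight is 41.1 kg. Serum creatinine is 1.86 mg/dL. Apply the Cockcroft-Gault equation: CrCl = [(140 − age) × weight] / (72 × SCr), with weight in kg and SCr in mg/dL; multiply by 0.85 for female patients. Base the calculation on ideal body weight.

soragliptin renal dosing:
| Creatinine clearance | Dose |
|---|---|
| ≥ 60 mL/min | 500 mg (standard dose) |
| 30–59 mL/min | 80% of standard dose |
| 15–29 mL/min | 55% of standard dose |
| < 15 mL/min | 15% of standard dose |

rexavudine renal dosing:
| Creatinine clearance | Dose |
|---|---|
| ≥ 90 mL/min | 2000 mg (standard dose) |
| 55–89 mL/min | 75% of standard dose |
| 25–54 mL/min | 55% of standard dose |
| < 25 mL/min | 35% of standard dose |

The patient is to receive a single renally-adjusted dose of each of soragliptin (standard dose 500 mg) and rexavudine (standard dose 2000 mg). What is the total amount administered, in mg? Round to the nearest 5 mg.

CrCl = (140 − 33) × 41.1 / (72 × 1.86) × 0.85 = 4397.7 / 133.92 × 0.85 ≈ 27.9 mL/min
CrCl ≈ 28 mL/min.
soragliptin: 15–29 mL/min → 55% of 500 mg = 275 mg.
rexavudine: 25–54 mL/min → 55% of 2000 mg = 1100 mg.
Total = 275 + 1100 = 1375 mg.

1375 mg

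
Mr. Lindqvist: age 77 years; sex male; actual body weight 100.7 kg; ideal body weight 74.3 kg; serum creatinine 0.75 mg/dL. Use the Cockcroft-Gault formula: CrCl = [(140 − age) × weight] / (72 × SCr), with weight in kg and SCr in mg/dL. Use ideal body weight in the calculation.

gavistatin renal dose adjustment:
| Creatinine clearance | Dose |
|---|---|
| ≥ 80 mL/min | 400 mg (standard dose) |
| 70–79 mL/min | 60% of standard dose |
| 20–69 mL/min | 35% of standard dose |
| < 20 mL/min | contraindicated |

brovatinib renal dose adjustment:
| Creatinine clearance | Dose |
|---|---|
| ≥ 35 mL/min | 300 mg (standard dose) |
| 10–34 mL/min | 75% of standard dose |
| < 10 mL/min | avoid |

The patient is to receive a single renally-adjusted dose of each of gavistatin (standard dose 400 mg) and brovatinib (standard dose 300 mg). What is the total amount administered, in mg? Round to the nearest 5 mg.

700 mg

CrCl = (140 − 77) × 74.3 / (72 × 0.75) = 4680.9 / 54.00 ≈ 86.7 mL/min
CrCl ≈ 87 mL/min.
gavistatin: ≥ 80 mL/min → 100% of 400 mg = 400 mg.
brovatinib: ≥ 35 mL/min → 100% of 300 mg = 300 mg.
Total = 400 + 300 = 700 mg.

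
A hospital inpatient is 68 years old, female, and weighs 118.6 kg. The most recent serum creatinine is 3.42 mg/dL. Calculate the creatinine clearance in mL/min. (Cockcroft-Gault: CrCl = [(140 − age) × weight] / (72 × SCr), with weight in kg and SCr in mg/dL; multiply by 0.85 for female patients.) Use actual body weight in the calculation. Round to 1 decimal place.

29.5 mL/min

CrCl = (140 − 68) × 118.6 / (72 × 3.42) × 0.85 = 8539.2 / 246.24 × 0.85 ≈ 29.5 mL/min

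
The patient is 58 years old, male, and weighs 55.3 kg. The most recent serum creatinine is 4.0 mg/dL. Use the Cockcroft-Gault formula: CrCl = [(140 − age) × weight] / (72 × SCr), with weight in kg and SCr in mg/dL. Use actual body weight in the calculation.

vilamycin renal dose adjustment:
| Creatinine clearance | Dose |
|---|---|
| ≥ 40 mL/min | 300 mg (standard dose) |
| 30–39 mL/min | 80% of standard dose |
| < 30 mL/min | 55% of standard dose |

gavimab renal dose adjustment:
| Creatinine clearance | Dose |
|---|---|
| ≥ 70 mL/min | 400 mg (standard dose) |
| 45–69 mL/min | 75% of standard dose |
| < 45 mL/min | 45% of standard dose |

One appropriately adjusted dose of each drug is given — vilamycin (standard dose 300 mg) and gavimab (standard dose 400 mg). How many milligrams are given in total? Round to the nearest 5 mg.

CrCl = (140 − 58) × 55.3 / (72 × 4) = 4534.6 / 288.00 ≈ 15.7 mL/min
CrCl ≈ 16 mL/min.
vilamycin: < 30 mL/min → 55% of 300 mg = 165 mg.
gavimab: < 45 mL/min → 45% of 400 mg = 180 mg.
Total = 165 + 180 = 345 mg.

345 mg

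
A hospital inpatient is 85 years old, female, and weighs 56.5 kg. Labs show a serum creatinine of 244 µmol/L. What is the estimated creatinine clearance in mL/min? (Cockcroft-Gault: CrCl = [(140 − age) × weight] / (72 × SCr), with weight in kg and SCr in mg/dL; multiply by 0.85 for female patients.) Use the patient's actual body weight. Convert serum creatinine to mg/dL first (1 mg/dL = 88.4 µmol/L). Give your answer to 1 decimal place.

SCr = 244 / 88.4 = 2.76 mg/dL
CrCl = (140 − 85) × 56.5 / (72 × 2.76) × 0.85 = 3107.5 / 198.72 × 0.85 ≈ 13.3 mL/min

13.3 mL/min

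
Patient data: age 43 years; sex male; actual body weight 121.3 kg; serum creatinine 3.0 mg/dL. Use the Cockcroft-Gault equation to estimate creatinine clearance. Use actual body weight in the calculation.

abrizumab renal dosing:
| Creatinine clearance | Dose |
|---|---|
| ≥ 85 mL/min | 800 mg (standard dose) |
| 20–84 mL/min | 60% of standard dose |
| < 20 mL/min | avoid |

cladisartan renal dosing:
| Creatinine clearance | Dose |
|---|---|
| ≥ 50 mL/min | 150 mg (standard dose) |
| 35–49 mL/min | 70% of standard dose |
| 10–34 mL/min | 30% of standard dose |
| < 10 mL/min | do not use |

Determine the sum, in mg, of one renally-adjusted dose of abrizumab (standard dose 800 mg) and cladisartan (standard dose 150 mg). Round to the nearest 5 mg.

630 mg

CrCl = (140 − 43) × 121.3 / (72 × 3) = 11766.1 / 216.00 ≈ 54.5 mL/min
CrCl ≈ 54 mL/min.
abrizumab: 20–84 mL/min → 60% of 800 mg = 480 mg.
cladisartan: ≥ 50 mL/min → 100% of 150 mg = 150 mg.
Total = 480 + 150 = 630 mg.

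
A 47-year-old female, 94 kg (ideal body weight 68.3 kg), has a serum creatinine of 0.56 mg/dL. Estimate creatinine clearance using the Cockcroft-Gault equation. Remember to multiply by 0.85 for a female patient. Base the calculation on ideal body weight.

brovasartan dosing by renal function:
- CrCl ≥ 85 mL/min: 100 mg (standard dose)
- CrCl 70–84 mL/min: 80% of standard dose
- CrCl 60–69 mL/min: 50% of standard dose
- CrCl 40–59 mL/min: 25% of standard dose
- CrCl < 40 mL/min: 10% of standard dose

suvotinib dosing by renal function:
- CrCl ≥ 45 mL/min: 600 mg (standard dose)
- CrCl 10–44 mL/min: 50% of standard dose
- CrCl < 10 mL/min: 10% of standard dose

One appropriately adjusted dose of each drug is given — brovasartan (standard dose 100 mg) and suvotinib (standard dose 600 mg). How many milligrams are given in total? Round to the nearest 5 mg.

CrCl = (140 − 47) × 68.3 / (72 × 0.56) × 0.85 = 6351.9 / 40.32 × 0.85 ≈ 133.9 mL/min
CrCl ≈ 134 mL/min.
brovasartan: ≥ 85 mL/min → 100% of 100 mg = 100 mg.
suvotinib: ≥ 45 mL/min → 100% of 600 mg = 600 mg.
Total = 100 + 600 = 700 mg.

700 mg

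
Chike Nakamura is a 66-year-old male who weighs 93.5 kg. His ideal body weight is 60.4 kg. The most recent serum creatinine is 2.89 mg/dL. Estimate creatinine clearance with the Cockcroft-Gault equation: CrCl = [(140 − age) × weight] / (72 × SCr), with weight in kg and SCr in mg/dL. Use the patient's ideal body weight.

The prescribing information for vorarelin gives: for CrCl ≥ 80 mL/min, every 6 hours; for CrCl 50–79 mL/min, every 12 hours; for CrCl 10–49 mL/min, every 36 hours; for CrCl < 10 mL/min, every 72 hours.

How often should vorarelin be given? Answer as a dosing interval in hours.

every 36 hours

CrCl = (140 − 66) × 60.4 / (72 × 2.89) = 4469.6 / 208.08 ≈ 21.5 mL/min
CrCl ≈ 21 mL/min → bracket 10–49 mL/min → every 36 hours.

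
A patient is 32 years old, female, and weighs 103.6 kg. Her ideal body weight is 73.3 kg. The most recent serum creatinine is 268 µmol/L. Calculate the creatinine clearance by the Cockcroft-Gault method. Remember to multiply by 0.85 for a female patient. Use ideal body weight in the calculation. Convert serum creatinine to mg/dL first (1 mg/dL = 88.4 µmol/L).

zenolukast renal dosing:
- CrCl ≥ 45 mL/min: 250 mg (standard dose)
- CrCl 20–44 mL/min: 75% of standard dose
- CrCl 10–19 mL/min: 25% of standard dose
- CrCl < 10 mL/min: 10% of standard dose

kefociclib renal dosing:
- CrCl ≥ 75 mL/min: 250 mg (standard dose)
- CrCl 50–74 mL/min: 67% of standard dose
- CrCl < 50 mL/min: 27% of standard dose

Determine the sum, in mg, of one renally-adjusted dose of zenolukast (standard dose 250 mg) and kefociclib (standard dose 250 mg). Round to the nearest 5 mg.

SCr = 268 / 88.4 = 3.032 mg/dL
CrCl = (140 − 32) × 73.3 / (72 × 3.032) × 0.85 = 7916.4 / 218.30 × 0.85 ≈ 30.8 mL/min
CrCl ≈ 31 mL/min.
zenolukast: 20–44 mL/min → 75% of 250 mg = 187.5 mg.
kefociclib: < 50 mL/min → 27% of 250 mg = 67.5 mg.
Total = 187.5 + 67.5 = 255 mg.

255 mg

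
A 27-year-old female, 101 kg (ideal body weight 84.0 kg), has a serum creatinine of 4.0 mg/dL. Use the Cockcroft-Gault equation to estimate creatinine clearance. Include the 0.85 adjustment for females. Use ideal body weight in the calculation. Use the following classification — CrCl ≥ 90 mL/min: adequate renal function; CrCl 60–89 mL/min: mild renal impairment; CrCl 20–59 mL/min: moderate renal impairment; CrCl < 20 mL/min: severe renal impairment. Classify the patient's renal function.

moderate renal impairment

CrCl = (140 − 27) × 84 / (72 × 4) × 0.85 = 9492.0 / 288.00 × 0.85 ≈ 28.0 mL/min
28 mL/min falls in the 'moderate renal impairment' range.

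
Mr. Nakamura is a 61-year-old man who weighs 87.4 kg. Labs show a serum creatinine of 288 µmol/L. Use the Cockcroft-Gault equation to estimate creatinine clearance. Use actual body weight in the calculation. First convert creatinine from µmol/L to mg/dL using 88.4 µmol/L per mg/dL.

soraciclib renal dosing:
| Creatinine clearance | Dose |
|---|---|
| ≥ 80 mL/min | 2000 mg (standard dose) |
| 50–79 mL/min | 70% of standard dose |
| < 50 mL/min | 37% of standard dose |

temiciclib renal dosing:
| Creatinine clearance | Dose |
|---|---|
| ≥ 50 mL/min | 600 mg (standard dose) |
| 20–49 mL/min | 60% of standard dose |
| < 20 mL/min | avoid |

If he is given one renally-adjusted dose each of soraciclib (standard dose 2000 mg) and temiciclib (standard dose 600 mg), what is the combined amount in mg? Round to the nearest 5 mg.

SCr = 288 / 88.4 = 3.258 mg/dL
CrCl = (140 − 61) × 87.4 / (72 × 3.258) = 6904.6 / 234.58 ≈ 29.4 mL/min
CrCl ≈ 29 mL/min.
soraciclib: < 50 mL/min → 37% of 2000 mg = 740 mg.
temiciclib: 20–49 mL/min → 60% of 600 mg = 360 mg.
Total = 740 + 360 = 1100 mg.

1100 mg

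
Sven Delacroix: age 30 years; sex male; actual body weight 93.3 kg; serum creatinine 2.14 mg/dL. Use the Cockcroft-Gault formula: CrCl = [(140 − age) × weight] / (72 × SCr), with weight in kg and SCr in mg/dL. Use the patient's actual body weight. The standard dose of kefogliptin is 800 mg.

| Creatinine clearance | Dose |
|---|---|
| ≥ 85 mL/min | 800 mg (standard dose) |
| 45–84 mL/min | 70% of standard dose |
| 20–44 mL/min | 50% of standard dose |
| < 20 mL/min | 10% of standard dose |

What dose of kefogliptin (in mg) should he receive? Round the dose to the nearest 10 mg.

560 mg

CrCl = (140 − 30) × 93.3 / (72 × 2.14) = 10263.0 / 154.08 ≈ 66.6 mL/min
CrCl ≈ 67 mL/min → bracket 45–84 mL/min.
70% of 800 mg = 560 mg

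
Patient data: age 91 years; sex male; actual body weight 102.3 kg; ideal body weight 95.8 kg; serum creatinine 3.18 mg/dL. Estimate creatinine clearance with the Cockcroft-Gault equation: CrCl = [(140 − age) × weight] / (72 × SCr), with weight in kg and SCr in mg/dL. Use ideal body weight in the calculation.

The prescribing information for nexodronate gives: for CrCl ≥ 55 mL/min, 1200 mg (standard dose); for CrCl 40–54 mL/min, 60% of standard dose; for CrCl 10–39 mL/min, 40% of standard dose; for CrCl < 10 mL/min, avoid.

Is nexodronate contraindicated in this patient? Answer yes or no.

CrCl = (140 − 91) × 95.8 / (72 × 3.18) = 4694.2 / 228.96 ≈ 20.5 mL/min
CrCl ≈ 21 mL/min, which is ≥ 10 mL/min.

no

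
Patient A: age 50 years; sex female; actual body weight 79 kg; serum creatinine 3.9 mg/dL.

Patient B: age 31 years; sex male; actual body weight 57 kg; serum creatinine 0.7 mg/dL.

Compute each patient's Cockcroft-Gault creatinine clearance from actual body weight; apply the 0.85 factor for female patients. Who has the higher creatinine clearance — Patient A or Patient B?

Patient B

Patient A: CrCl = (140 − 50) × 79 / (72 × 3.9) × 0.85 = 7110.0 / 280.80 × 0.85 ≈ 21.5 mL/min
Patient B: CrCl = (140 − 31) × 57 / (72 × 0.7) = 6213.0 / 50.40 ≈ 123.3 mL/min
21.5 vs 123.3 mL/min → Patient B is higher.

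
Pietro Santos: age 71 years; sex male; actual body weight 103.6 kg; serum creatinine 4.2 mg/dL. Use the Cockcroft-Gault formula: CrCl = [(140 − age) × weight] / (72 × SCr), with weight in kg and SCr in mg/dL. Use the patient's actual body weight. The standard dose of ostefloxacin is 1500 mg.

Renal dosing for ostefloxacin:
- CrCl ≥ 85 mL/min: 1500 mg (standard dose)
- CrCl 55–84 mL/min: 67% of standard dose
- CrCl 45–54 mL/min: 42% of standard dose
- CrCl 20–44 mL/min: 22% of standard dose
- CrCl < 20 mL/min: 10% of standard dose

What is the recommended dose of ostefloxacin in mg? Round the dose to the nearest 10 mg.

CrCl = (140 − 71) × 103.6 / (72 × 4.2) = 7148.4 / 302.40 ≈ 23.6 mL/min
CrCl ≈ 24 mL/min → bracket 20–44 mL/min.
22% of 1500 mg = 330 mg

330 mg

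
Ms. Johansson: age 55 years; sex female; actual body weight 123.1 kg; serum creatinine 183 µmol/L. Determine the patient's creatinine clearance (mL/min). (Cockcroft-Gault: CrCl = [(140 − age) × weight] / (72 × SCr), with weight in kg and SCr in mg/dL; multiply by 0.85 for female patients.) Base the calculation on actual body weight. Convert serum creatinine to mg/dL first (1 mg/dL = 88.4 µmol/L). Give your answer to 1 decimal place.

59.7 mL/min

SCr = 183 / 88.4 = 2.07 mg/dL
CrCl = (140 − 55) × 123.1 / (72 × 2.07) × 0.85 = 10463.5 / 149.04 × 0.85 ≈ 59.7 mL/min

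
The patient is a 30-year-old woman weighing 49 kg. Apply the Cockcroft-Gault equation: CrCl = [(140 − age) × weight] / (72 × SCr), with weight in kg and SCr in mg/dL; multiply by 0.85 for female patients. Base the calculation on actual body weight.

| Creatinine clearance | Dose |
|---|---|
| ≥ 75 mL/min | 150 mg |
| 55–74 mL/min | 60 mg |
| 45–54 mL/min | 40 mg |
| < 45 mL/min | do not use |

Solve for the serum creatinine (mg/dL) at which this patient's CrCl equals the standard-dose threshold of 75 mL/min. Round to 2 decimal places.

Standard dose requires CrCl ≥ 75 mL/min.
Set (140 − 30) × 49 × 0.85 / (72 × SCr) = 75
SCr = (140 − 30) × 49 × 0.85 / (72 × 75) = 0.848 mg/dL

0.85 mg/dL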